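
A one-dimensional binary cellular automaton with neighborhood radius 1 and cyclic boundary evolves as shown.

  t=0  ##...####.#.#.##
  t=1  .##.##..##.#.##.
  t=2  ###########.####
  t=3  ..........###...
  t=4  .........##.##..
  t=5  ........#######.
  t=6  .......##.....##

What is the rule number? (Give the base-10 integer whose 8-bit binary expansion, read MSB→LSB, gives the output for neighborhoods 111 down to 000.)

  ### -> .   bit 7 = 0  t=0,i=0
  ##. -> #   bit 6 = 1  t=0,i=1
  #.# -> #   bit 5 = 1  t=0,i=9
  #.. -> #   bit 4 = 1  t=0,i=2
  .## -> #   bit 3 = 1  t=0,i=5
  .#. -> .   bit 2 = 0  t=0,i=10
  ..# -> #   bit 1 = 1  t=0,i=4
  ... -> .   bit 0 = 0  t=0,i=3
  bits 01111010 = 122

122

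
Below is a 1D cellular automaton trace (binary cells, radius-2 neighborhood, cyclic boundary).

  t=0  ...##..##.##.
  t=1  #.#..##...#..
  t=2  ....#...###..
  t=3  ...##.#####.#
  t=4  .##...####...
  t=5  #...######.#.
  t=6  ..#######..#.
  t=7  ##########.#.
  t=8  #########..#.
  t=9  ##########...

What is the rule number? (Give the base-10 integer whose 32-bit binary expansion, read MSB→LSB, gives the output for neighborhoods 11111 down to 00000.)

3538665628

  #####|#  b31=1 t=3,i=8
  ####.|#  b30=1 t=3,i=9
  ###.#|.  b29=0 t=3,i=10
  ###..|#  b28=1 t=2,i=10
  ##.##|.  b27=0 t=0,i=9
  ##.#.|.  b26=0 t=3,i=11
  ##..#|#  b25=1 t=0,i=5
  ##...|.  b24=0 t=0,i=12
  #.###|#  b23=1 t=3,i=6
  #.##.|#  b22=1 t=0,i=10
  #.#.#|#  b21=1 t=5,i=11
  #.#..|.  b20=0 t=1,i=2
  #..##|#  b19=1 t=0,i=6
  #..#.|.  b18=0 t=1,i=12
  #...#|#  b17=1 t=1,i=8
  #....|#  b16=1 t=0,i=0
  .####|#  b15=1 t=3,i=7
  .###.|#  b14=1 t=2,i=9
  .##.#|.  b13=0 t=0,i=8
  .##..|.  b12=0 t=0,i=4
  .#.##|.  b11=0 t=7,i=12
  .#.#.|.  b10=0 t=1,i=1
  .#..#|.  b9=0 t=1,i=3
  .#...|.  b8=0 t=2,i=5
  ..###|#  b7=1 t=2,i=8
  ..##.|.  b6=0 t=0,i=3
  ..#.#|.  b5=0 t=1,i=0
  ..#..|#  b4=1 t=1,i=10
  ...##|#  b3=1 t=0,i=2
  ...#.|#  b2=1 t=1,i=9
  ....#|.  b1=0 t=0,i=1
  .....|.  b0=0 t=2,i=0
  bits 11010010111010111100000010011100 = 3538665628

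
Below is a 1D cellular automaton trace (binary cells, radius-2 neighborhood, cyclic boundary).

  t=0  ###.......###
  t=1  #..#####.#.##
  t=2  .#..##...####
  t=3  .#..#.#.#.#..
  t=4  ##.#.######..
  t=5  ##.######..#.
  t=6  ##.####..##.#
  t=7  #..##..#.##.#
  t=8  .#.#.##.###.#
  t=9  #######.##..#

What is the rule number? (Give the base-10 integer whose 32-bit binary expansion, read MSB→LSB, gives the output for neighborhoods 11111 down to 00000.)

  [31] ##### => #  t=0,i=0
  [30] ####. => .  t=0,i=1
  [29] ###.# => .  t=1,i=7
  [28] ###.. => .  t=0,i=2
  [27] ##.## => .  t=5,i=2
  [26] ##.#. => .  t=1,i=8
  [25] ##..# => #  t=1,i=1
  [24] ##... => #  t=0,i=3
  [23] #.### => #  t=1,i=11
  [22] #.##. => #  t=5,i=0
  [21] #.#.# => #  t=1,i=9
  [20] #.#.. => #  t=2,i=1
  [19] #..## => .  t=1,i=2
  [18] #..#. => #  t=3,i=3
  [17] #...# => .  t=2,i=7
  [16] #.... => #  t=0,i=4
  [15] .#### => #  t=0,i=11
  [14] .###. => #  t=1,i=12
  [13] .##.# => #  t=4,i=1
  [12] .##.. => .  t=2,i=5
  [11] .#.## => #  t=1,i=10
  [10] .#.#. => #  t=3,i=5
  [9] .#..# => .  t=2,i=2
  [8] .#... => .  t=3,i=11
  [7] ..### => .  t=0,i=10
  [6] ..##. => #  t=2,i=4
  [5] ..#.# => .  t=3,i=4
  [4] ..#.. => #  t=3,i=1
  [3] ...## => #  t=0,i=9
  [2] ...#. => #  t=3,i=0
  [1] ....# => .  t=0,i=8
  [0] ..... => #  t=0,i=5
  bits 10000011111101011110110001011101 = 2213932125

2213932125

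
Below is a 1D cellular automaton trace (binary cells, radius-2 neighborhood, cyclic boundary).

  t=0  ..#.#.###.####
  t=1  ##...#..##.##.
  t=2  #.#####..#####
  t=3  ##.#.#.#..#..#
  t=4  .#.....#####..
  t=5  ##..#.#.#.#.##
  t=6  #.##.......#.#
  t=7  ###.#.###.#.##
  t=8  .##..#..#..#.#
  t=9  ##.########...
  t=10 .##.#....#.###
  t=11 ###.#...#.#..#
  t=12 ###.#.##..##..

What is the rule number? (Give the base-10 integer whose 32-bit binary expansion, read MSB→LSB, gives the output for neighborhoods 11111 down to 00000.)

  #####|.  b31=0 t=2,i=4
  ####.|#  b30=1 t=0,i=12
  ###.#|#  b29=1 t=0,i=8
  ###..|.  b28=0 t=0,i=13
  ##.##|#  b27=1 t=0,i=9
  ##.#.|.  b26=0 t=3,i=2
  ##..#|#  b25=1 t=0,i=0
  ##...|#  b24=1 t=1,i=2
  #.###|.  b23=0 t=0,i=6
  #.##.|#  b22=1 t=1,i=0
  #.#.#|.  b21=0 t=0,i=4
  #.#..|#  b20=1 t=3,i=7
  #..##|.  b19=0 t=1,i=7
  #..#.|#  b18=1 t=0,i=1
  #...#|#  b17=1 t=1,i=3
  #....|.  b16=0 t=4,i=3
  .####|#  b15=1 t=0,i=11
  .###.|.  b14=0 t=0,i=7
  .##.#|#  b13=1 t=1,i=9
  .##..|.  b12=0 t=1,i=1
  .#.##|#  b11=1 t=0,i=5
  .#.#.|.  b10=0 t=0,i=3
  .#..#|#  b9=1 t=1,i=6
  .#...|.  b8=0 t=4,i=2
  ..###|.  b7=0 t=2,i=9
  ..##.|.  b6=0 t=1,i=8
  ..#.#|.  b5=0 t=0,i=2
  ..#..|#  b4=1 t=1,i=5
  ...##|#  b3=1 t=4,i=6
  ...#.|#  b2=1 t=1,i=4
  ....#|.  b1=0 t=4,i=5
  .....|#  b0=1 t=4,i=4
  bits 01101011010101101010101000011101 = 1800841757

1800841757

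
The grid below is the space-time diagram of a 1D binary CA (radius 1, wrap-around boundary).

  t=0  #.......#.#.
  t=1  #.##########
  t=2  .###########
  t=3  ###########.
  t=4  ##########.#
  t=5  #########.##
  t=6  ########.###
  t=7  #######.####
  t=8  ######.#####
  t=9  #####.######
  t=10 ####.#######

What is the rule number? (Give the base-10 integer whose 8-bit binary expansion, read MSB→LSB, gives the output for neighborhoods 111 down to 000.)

  [7] ### => #  t=1,i=3
  [6] ##. => .  t=1,i=0
  [5] #.# => #  t=0,i=9
  [4] #.. => .  t=0,i=1
  [3] .## => #  t=1,i=2
  [2] .#. => #  t=0,i=0
  [1] ..# => #  t=0,i=7
  [0] ... => #  t=0,i=2
  bits 10101111 = 175

175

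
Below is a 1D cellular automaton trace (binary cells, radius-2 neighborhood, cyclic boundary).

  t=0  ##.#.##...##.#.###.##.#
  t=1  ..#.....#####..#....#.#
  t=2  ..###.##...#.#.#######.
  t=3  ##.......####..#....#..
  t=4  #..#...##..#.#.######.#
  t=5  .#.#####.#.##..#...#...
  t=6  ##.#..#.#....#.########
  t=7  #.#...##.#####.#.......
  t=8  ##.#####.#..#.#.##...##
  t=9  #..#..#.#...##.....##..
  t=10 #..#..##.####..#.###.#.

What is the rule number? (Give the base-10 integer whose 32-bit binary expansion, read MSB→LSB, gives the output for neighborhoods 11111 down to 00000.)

1183524222

  ##### -> .   bit 31 = 0  t=1,i=10
  ####. -> #   bit 30 = 1  t=1,i=11
  ###.# -> .   bit 29 = 0  t=0,i=1
  ###.. -> .   bit 28 = 0  t=1,i=12
  ##.## -> .   bit 27 = 0  t=0,i=18
  ##.#. -> #   bit 26 = 1  t=0,i=2
  ##..# -> #   bit 25 = 1  t=1,i=13
  ##... -> .   bit 24 = 0  t=0,i=7
  #.### -> #   bit 23 = 1  t=0,i=15
  #.##. -> .   bit 22 = 0  t=0,i=5
  #.#.# -> .   bit 21 = 0  t=0,i=3
  #.#.. -> .   bit 20 = 0  t=1,i=22
  #..## -> #   bit 19 = 1  t=3,i=22
  #..#. -> .   bit 18 = 0  t=1,i=1
  #...# -> #   bit 17 = 1  t=0,i=8
  #.... -> #   bit 16 = 1  t=1,i=4
  .#### -> .   bit 15 = 0  t=1,i=9
  .###. -> .   bit 14 = 0  t=0,i=0
  .##.# -> #   bit 13 = 1  t=0,i=11
  .##.. -> .   bit 12 = 0  t=0,i=6
  .#.## -> .   bit 11 = 0  t=0,i=4
  .#.#. -> #   bit 10 = 1  t=1,i=21
  .#..# -> .   bit 9 = 0  t=1,i=0
  .#... -> #   bit 8 = 1  t=1,i=3
  ..### -> .   bit 7 = 0  t=1,i=8
  ..##. -> #   bit 6 = 1  t=0,i=10
  ..#.# -> #   bit 5 = 1  t=1,i=20
  ..#.. -> #   bit 4 = 1  t=1,i=2
  ...## -> #   bit 3 = 1  t=0,i=9
  ...#. -> #   bit 2 = 1  t=1,i=19
  ....# -> #   bit 1 = 1  t=1,i=6
  ..... -> .   bit 0 = 0  t=1,i=5
  bits 01000110100010110010010101111110 = 1183524222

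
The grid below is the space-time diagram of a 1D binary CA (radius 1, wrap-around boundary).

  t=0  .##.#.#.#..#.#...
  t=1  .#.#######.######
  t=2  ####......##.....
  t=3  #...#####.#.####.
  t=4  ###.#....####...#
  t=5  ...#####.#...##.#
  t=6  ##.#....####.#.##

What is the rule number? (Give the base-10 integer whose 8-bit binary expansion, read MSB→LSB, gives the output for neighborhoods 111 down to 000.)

61

  nb ###: next=.  (t=1,i=4, bit7=0)
  nb ##.: next=.  (t=0,i=2, bit6=0)
  nb #.#: next=#  (t=0,i=3, bit5=1)
  nb #..: next=#  (t=0,i=9, bit4=1)
  nb .##: next=#  (t=0,i=1, bit3=1)
  nb .#.: next=#  (t=0,i=4, bit2=1)
  nb ..#: next=.  (t=0,i=0, bit1=0)
  nb ...: next=#  (t=0,i=15, bit0=1)
  bits 00111101 = 61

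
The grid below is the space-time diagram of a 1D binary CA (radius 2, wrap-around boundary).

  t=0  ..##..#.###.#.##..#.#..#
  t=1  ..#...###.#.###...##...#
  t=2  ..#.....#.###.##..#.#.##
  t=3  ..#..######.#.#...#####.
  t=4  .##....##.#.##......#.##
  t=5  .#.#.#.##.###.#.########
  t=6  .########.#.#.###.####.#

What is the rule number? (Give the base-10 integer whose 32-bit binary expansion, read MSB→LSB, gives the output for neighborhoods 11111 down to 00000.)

  #####|#  b31=1 t=3,i=7
  ####.|.  b30=0 t=3,i=9
  ###.#|#  b29=1 t=0,i=10
  ###..|#  b28=1 t=1,i=14
  ##.##|.  b27=0 t=2,i=13
  ##.#.|.  b26=0 t=0,i=11
  ##..#|.  b25=0 t=0,i=4
  ##...|#  b24=1 t=1,i=15
  #.###|#  b23=1 t=0,i=8
  #.##.|#  b22=1 t=0,i=14
  #.#.#|#  b21=1 t=0,i=12
  #.#..|.  b20=0 t=0,i=20
  #..##|.  b19=0 t=0,i=1
  #..#.|.  b18=0 t=0,i=5
  #...#|.  b17=0 t=1,i=4
  #....|.  b16=0 t=2,i=4
  .####|.  b15=0 t=3,i=6
  .###.|.  b14=0 t=0,i=9
  .##.#|#  b13=1 t=4,i=8
  .##..|.  b12=0 t=0,i=3
  .#.##|#  b11=1 t=0,i=7
  .#.#.|#  b10=1 t=0,i=19
  .#..#|.  b9=0 t=0,i=0
  .#...|.  b8=0 t=1,i=3
  ..###|.  b7=0 t=1,i=6
  ..##.|#  b6=1 t=0,i=2
  ..#.#|#  b5=1 t=0,i=6
  ..#..|#  b4=1 t=0,i=23
  ...##|.  b3=0 t=1,i=5
  ...#.|#  b2=1 t=1,i=22
  ....#|#  b1=1 t=2,i=6
  .....|#  b0=1 t=2,i=5
  bits 10110001111000000010110001110111 = 2984258679

2984258679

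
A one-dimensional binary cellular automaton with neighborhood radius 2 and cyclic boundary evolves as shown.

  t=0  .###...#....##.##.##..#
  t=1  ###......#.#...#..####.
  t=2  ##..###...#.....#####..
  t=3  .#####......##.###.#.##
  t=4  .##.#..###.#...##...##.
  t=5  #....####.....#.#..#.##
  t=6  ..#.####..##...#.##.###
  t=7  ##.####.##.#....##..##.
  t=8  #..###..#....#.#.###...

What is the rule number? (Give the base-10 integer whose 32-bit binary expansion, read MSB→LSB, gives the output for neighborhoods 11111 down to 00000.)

  [31] ##### => .  t=2,i=18
  [30] ####. => #  t=1,i=20
  [29] ###.# => .  t=1,i=21
  [28] ###.. => .  t=0,i=3
  [27] ##.## => .  t=0,i=14
  [26] ##.#. => .  t=3,i=18
  [25] ##..# => #  t=0,i=20
  [24] ##... => .  t=0,i=4
  [23] #.### => #  t=0,i=1
  [22] #.##. => #  t=0,i=15
  [21] #.#.# => .  t=3,i=19
  [20] #.#.. => .  t=1,i=11
  [19] #..## => #  t=1,i=17
  [18] #..#. => #  t=0,i=21
  [17] #...# => .  t=0,i=5
  [16] #.... => #  t=0,i=9
  [15] .#### => #  t=1,i=19
  [14] .###. => #  t=0,i=2
  [13] .##.# => .  t=0,i=13
  [12] .##.. => #  t=0,i=19
  [11] .#.## => #  t=0,i=0
  [10] .#.#. => #  t=1,i=10
  [9] .#..# => #  t=1,i=16
  [8] .#... => .  t=0,i=8
  [7] ..### => #  t=1,i=18
  [6] ..##. => .  t=0,i=12
  [5] ..#.# => .  t=0,i=22
  [4] ..#.. => .  t=0,i=7
  [3] ...## => #  t=0,i=11
  [2] ...#. => .  t=0,i=6
  [1] ....# => .  t=0,i=10
  [0] ..... => #  t=1,i=5
  bits 01000010110011011101111010001001 = 1120788105

1120788105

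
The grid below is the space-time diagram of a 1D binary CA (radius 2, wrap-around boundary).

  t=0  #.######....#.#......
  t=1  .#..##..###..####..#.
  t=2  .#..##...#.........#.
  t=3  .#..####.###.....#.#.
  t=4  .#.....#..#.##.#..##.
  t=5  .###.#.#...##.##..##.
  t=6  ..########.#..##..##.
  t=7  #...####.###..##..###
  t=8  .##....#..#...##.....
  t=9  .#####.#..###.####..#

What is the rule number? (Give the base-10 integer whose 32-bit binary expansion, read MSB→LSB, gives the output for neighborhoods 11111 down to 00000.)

  ##### -> #   bit 31 = 1  t=0,i=4
  ####. -> .   bit 30 = 0  t=0,i=6
  ###.# -> #   bit 29 = 1  t=3,i=7
  ###.. -> .   bit 28 = 0  t=0,i=7
  ##.## -> .   bit 27 = 0  t=3,i=8
  ##.#. -> #   bit 26 = 1  t=4,i=14
  ##..# -> .   bit 25 = 0  t=1,i=6
  ##... -> #   bit 24 = 1  t=0,i=8
  #.### -> .   bit 23 = 0  t=0,i=2
  #.##. -> #   bit 22 = 1  t=4,i=12
  #.#.# -> #   bit 21 = 1  t=5,i=5
  #.#.. -> #   bit 20 = 1  t=0,i=14
  #..## -> .   bit 19 = 0  t=1,i=3
  #..#. -> .   bit 18 = 0  t=1,i=0
  #...# -> #   bit 17 = 1  t=2,i=7
  #.... -> #   bit 16 = 1  t=0,i=9
  .#### -> .   bit 15 = 0  t=0,i=3
  .###. -> #   bit 14 = 1  t=1,i=9
  .##.# -> .   bit 13 = 0  t=4,i=13
  .##.. -> #   bit 12 = 1  t=1,i=5
  .#.## -> #   bit 11 = 1  t=0,i=1
  .#.#. -> #   bit 10 = 1  t=0,i=13
  .#..# -> .   bit 9 = 0  t=1,i=2
  .#... -> #   bit 8 = 1  t=0,i=15
  ..### -> .   bit 7 = 0  t=1,i=8
  ..##. -> #   bit 6 = 1  t=1,i=4
  ..#.# -> .   bit 5 = 0  t=0,i=0
  ..#.. -> #   bit 4 = 1  t=1,i=1
  ...## -> .   bit 3 = 0  t=5,i=10
  ...#. -> .   bit 2 = 0  t=0,i=11
  ....# -> #   bit 1 = 1  t=0,i=10
  ..... -> .   bit 0 = 0  t=0,i=17
  bits 10100101011100110101110101010010 = 2775801170

2775801170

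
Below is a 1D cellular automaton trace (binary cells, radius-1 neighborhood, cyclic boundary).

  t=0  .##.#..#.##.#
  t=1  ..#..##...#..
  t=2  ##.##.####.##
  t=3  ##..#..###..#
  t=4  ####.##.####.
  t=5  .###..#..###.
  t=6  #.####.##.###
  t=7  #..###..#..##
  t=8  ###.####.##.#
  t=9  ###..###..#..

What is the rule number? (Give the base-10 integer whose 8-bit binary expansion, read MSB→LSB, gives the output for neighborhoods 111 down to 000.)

211

  ### -> #   bit 7 = 1  t=2,i=0
  ##. -> #   bit 6 = 1  t=0,i=2
  #.# -> .   bit 5 = 0  t=0,i=0
  #.. -> #   bit 4 = 1  t=0,i=5
  .## -> .   bit 3 = 0  t=0,i=1
  .#. -> .   bit 2 = 0  t=0,i=4
  ..# -> #   bit 1 = 1  t=0,i=6
  ... -> #   bit 0 = 1  t=1,i=0
  bits 11010011 = 211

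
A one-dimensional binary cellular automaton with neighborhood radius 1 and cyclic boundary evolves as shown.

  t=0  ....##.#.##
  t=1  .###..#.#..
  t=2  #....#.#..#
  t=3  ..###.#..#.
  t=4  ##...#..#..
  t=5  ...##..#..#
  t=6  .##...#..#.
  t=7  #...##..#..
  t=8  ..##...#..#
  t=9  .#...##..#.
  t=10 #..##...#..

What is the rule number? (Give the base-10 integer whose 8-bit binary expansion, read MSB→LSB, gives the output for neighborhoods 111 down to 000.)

35

  ### -> .   bit 7 = 0  t=1,i=2
  ##. -> .   bit 6 = 0  t=0,i=5
  #.# -> #   bit 5 = 1  t=0,i=6
  #.. -> .   bit 4 = 0  t=0,i=0
  .## -> .   bit 3 = 0  t=0,i=4
  .#. -> .   bit 2 = 0  t=0,i=7
  ..# -> #   bit 1 = 1  t=0,i=3
  ... -> #   bit 0 = 1  t=0,i=1
  bits 00100011 = 35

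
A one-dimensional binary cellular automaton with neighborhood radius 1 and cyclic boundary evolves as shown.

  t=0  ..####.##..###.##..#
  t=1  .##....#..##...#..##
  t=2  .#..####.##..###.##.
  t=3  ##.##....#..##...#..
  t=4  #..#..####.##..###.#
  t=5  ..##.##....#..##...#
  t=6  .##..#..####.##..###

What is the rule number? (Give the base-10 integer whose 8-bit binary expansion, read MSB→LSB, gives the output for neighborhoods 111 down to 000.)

15

  ### -> .   bit 7 = 0  t=0,i=3
  ##. -> .   bit 6 = 0  t=0,i=5
  #.# -> .   bit 5 = 0  t=0,i=6
  #.. -> .   bit 4 = 0  t=0,i=0
  .## -> #   bit 3 = 1  t=0,i=2
  .#. -> #   bit 2 = 1  t=0,i=19
  ..# -> #   bit 1 = 1  t=0,i=1
  ... -> #   bit 0 = 1  t=1,i=4
  bits 00001111 = 15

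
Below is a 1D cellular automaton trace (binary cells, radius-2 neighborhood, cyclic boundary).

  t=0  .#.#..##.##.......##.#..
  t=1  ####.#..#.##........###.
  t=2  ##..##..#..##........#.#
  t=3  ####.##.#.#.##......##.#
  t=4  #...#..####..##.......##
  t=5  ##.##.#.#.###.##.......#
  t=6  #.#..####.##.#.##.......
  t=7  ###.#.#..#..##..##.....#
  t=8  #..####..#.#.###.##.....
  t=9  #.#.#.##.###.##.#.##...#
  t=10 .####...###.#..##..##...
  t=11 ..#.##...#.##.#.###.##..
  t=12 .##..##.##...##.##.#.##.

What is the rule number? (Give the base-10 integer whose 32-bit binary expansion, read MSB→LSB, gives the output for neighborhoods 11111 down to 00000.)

532206900

  #####|.  b31=0 t=3,i=1
  ####.|.  b30=0 t=1,i=2
  ###.#|.  b29=0 t=1,i=3
  ###..|#  b28=1 t=2,i=1
  ##.##|#  b27=1 t=0,i=8
  ##.#.|#  b26=1 t=0,i=20
  ##..#|#  b25=1 t=2,i=2
  ##...|#  b24=1 t=0,i=11
  #.###|#  b23=1 t=1,i=0
  #.##.|.  b22=0 t=0,i=9
  #.#.#|#  b21=1 t=3,i=8
  #.#..|#  b20=1 t=0,i=3
  #..##|#  b19=1 t=0,i=5
  #..#.|.  b18=0 t=1,i=7
  #...#|.  b17=0 t=0,i=23
  #....|.  b16=0 t=0,i=12
  .####|#  b15=1 t=1,i=1
  .###.|#  b14=1 t=1,i=21
  .##.#|.  b13=0 t=0,i=7
  .##..|#  b12=1 t=0,i=10
  .#.##|.  b11=0 t=1,i=9
  .#.#.|#  b10=1 t=0,i=2
  .#..#|.  b9=0 t=0,i=4
  .#...|#  b8=1 t=0,i=22
  ..###|.  b7=0 t=1,i=20
  ..##.|.  b6=0 t=0,i=6
  ..#.#|#  b5=1 t=0,i=1
  ..#..|#  b4=1 t=2,i=8
  ...##|.  b3=0 t=0,i=17
  ...#.|#  b2=1 t=0,i=0
  ....#|.  b1=0 t=0,i=16
  .....|.  b0=0 t=0,i=13
  bits 00011111101110001101010100110100 = 532206900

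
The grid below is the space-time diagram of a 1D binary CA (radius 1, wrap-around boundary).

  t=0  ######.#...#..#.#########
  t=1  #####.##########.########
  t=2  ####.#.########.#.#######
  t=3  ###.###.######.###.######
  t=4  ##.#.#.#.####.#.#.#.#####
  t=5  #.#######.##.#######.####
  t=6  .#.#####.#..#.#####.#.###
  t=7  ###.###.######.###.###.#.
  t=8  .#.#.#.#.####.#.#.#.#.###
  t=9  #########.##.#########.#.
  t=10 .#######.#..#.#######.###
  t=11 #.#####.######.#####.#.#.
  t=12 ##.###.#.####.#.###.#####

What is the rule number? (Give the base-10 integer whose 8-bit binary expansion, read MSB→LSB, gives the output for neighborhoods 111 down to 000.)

183

  ###|#  b7=1 t=0,i=0
  ##.|.  b6=0 t=0,i=5
  #.#|#  b5=1 t=0,i=6
  #..|#  b4=1 t=0,i=8
  .##|.  b3=0 t=0,i=16
  .#.|#  b2=1 t=0,i=7
  ..#|#  b1=1 t=0,i=10
  ...|#  b0=1 t=0,i=9
  bits 10110111 = 183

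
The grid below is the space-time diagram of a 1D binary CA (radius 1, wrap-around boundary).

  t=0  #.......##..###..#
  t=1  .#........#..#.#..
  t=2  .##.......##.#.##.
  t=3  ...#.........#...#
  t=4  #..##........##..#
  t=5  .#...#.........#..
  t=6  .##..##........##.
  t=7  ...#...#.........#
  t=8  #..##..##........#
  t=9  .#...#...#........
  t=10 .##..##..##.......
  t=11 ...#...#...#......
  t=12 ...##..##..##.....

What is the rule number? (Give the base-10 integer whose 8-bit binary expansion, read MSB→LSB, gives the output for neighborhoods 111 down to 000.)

  ### -> #   bit 7 = 1  t=0,i=13
  ##. -> .   bit 6 = 0  t=0,i=0
  #.# -> .   bit 5 = 0  t=1,i=14
  #.. -> #   bit 4 = 1  t=0,i=1
  .## -> .   bit 3 = 0  t=0,i=8
  .#. -> #   bit 2 = 1  t=1,i=1
  ..# -> .   bit 1 = 0  t=0,i=7
  ... -> .   bit 0 = 0  t=0,i=2
  bits 10010100 = 148

148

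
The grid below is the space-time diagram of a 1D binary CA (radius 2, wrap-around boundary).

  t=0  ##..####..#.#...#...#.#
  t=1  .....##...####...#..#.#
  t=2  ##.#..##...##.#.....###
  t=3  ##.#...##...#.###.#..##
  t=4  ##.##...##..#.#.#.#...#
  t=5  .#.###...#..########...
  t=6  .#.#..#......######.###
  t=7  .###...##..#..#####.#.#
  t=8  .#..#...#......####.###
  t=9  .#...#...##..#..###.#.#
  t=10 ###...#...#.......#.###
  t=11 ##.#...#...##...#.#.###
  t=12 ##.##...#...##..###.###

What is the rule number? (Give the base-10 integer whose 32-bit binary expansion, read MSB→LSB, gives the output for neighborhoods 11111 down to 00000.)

3790714146

  [31] ##### => #  t=2,i=22
  [30] ####. => #  t=0,i=6
  [29] ###.# => #  t=2,i=1
  [28] ###.. => .  t=0,i=1
  [27] ##.## => .  t=4,i=2
  [26] ##.#. => .  t=2,i=2
  [25] ##..# => .  t=0,i=2
  [24] ##... => #  t=1,i=7
  [23] #.### => #  t=0,i=22
  [22] #.##. => #  t=4,i=3
  [21] #.#.# => #  t=4,i=14
  [20] #.#.. => #  t=0,i=12
  [19] #..## => .  t=0,i=3
  [18] #..#. => .  t=0,i=9
  [17] #...# => .  t=0,i=14
  [16] #.... => #  t=1,i=1
  [15] .#### => #  t=0,i=5
  [14] .###. => .  t=0,i=0
  [13] .##.# => #  t=2,i=12
  [12] .##.. => #  t=1,i=6
  [11] .#.## => .  t=0,i=21
  [10] .#.#. => #  t=0,i=11
  [9] .#..# => .  t=1,i=18
  [8] .#... => #  t=0,i=13
  [7] ..### => .  t=0,i=4
  [6] ..##. => .  t=1,i=5
  [5] ..#.# => #  t=0,i=10
  [4] ..#.. => .  t=0,i=16
  [3] ...## => .  t=1,i=4
  [2] ...#. => .  t=0,i=15
  [1] ....# => #  t=1,i=3
  [0] ..... => .  t=1,i=2
  bits 11100001111100011011010100100010 = 3790714146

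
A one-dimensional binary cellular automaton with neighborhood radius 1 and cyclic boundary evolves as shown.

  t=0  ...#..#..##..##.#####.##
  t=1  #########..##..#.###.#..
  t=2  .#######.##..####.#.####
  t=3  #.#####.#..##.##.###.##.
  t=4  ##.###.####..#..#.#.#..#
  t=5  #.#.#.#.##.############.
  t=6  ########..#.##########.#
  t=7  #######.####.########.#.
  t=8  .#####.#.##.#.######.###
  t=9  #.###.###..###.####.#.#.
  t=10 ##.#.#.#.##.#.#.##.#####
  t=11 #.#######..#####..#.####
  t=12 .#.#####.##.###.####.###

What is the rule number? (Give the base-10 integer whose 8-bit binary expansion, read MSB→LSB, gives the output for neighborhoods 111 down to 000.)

  ### -> #   bit 7 = 1  t=0,i=17
  ##. -> .   bit 6 = 0  t=0,i=10
  #.# -> #   bit 5 = 1  t=0,i=15
  #.. -> #   bit 4 = 1  t=0,i=0
  .## -> .   bit 3 = 0  t=0,i=9
  .#. -> #   bit 2 = 1  t=0,i=3
  ..# -> #   bit 1 = 1  t=0,i=2
  ... -> #   bit 0 = 1  t=0,i=1
  bits 10110111 = 183

183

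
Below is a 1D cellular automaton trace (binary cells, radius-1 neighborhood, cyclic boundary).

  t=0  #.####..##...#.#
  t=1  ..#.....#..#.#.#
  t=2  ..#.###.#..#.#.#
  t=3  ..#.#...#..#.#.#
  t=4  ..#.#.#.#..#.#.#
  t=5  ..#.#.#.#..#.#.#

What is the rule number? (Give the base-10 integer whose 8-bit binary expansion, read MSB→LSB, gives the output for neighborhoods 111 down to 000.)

13

  [7] ### => .  t=0,i=3
  [6] ##. => .  t=0,i=0
  [5] #.# => .  t=0,i=1
  [4] #.. => .  t=0,i=6
  [3] .## => #  t=0,i=2
  [2] .#. => #  t=0,i=13
  [1] ..# => .  t=0,i=7
  [0] ... => #  t=0,i=11
  bits 00001101 = 13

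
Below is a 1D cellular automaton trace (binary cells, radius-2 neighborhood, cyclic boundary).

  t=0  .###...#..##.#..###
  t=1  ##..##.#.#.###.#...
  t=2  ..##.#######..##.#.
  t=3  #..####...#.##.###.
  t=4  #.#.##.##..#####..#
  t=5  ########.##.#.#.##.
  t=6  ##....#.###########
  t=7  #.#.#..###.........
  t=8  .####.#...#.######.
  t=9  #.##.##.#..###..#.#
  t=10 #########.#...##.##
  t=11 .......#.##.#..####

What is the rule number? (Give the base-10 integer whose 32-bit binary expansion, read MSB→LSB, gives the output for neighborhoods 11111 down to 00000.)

  ##### -> .   bit 31 = 0  t=2,i=7
  ####. -> #   bit 30 = 1  t=2,i=10
  ###.# -> .   bit 29 = 0  t=0,i=18
  ###.. -> .   bit 28 = 0  t=0,i=3
  ##.## -> #   bit 27 = 1  t=0,i=0
  ##.#. -> #   bit 26 = 1  t=0,i=12
  ##..# -> #   bit 25 = 1  t=1,i=2
  ##... -> #   bit 24 = 1  t=0,i=4
  #.### -> #   bit 23 = 1  t=0,i=1
  #.##. -> #   bit 22 = 1  t=3,i=12
  #.#.# -> #   bit 21 = 1  t=1,i=7
  #.#.. -> #   bit 20 = 1  t=0,i=13
  #..## -> #   bit 19 = 1  t=0,i=9
  #..#. -> #   bit 18 = 1  t=9,i=15
  #...# -> #   bit 17 = 1  t=0,i=5
  #.... -> .   bit 16 = 0  t=6,i=3
  .#### -> #   bit 15 = 1  t=2,i=6
  .###. -> .   bit 14 = 0  t=0,i=2
  .##.# -> #   bit 13 = 1  t=0,i=11
  .##.. -> .   bit 12 = 0  t=1,i=1
  .#.## -> #   bit 11 = 1  t=1,i=10
  .#.#. -> #   bit 10 = 1  t=1,i=8
  .#..# -> .   bit 9 = 0  t=0,i=8
  .#... -> .   bit 8 = 0  t=1,i=16
  ..### -> .   bit 7 = 0  t=0,i=16
  ..##. -> .   bit 6 = 0  t=0,i=10
  ..#.# -> .   bit 5 = 0  t=3,i=10
  ..#.. -> #   bit 4 = 1  t=0,i=7
  ...## -> .   bit 3 = 0  t=1,i=18
  ...#. -> .   bit 2 = 0  t=0,i=6
  ....# -> #   bit 1 = 1  t=6,i=4
  ..... -> #   bit 0 = 1  t=7,i=12
  bits 01001111111111101010110000010011 = 1342090259

1342090259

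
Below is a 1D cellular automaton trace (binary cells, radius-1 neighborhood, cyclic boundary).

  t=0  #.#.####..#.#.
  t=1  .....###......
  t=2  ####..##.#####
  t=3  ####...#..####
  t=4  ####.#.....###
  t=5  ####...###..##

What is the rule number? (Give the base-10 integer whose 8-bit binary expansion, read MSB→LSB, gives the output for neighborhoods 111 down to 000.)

193

  ### -> #   bit 7 = 1  t=0,i=5
  ##. -> #   bit 6 = 1  t=0,i=7
  #.# -> .   bit 5 = 0  t=0,i=1
  #.. -> .   bit 4 = 0  t=0,i=8
  .## -> .   bit 3 = 0  t=0,i=4
  .#. -> .   bit 2 = 0  t=0,i=0
  ..# -> .   bit 1 = 0  t=0,i=9
  ... -> #   bit 0 = 1  t=1,i=0
  bits 11000001 = 193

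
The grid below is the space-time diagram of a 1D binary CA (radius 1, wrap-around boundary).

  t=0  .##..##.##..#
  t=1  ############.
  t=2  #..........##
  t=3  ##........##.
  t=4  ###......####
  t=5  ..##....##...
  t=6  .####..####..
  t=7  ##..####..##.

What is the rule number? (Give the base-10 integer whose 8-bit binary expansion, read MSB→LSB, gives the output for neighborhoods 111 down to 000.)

  ###|.  b7=0 t=1,i=1
  ##.|#  b6=1 t=0,i=2
  #.#|#  b5=1 t=0,i=0
  #..|#  b4=1 t=0,i=3
  .##|#  b3=1 t=0,i=1
  .#.|.  b2=0 t=0,i=12
  ..#|#  b1=1 t=0,i=4
  ...|.  b0=0 t=2,i=2
  bits 01111010 = 122

122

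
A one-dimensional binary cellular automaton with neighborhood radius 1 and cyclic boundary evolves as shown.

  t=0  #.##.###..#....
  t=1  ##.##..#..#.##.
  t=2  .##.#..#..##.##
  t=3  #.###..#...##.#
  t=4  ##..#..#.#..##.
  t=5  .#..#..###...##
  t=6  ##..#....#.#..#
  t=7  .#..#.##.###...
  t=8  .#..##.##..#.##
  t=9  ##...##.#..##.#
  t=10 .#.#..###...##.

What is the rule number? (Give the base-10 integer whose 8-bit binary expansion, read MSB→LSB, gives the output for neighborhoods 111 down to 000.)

101

  ### -> .   bit 7 = 0  t=0,i=6
  ##. -> #   bit 6 = 1  t=0,i=3
  #.# -> #   bit 5 = 1  t=0,i=1
  #.. -> .   bit 4 = 0  t=0,i=8
  .## -> .   bit 3 = 0  t=0,i=2
  .#. -> #   bit 2 = 1  t=0,i=0
  ..# -> .   bit 1 = 0  t=0,i=9
  ... -> #   bit 0 = 1  t=0,i=12
  bits 01100101 = 101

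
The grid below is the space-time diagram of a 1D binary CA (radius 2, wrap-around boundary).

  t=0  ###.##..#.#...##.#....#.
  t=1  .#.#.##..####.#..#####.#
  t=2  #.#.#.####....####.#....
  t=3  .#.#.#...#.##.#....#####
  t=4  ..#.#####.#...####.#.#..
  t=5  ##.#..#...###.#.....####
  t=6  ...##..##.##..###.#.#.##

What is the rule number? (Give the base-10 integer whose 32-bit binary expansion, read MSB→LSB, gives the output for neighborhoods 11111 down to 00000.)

  #####|#  b31=1 t=1,i=19
  ####.|.  b30=0 t=1,i=11
  ###.#|.  b29=0 t=0,i=2
  ###..|#  b28=1 t=2,i=9
  ##.##|#  b27=1 t=0,i=3
  ##.#.|.  b26=0 t=0,i=16
  ##..#|#  b25=1 t=0,i=6
  ##...|.  b24=0 t=2,i=10
  #.###|.  b23=0 t=0,i=0
  #.##.|.  b22=0 t=0,i=4
  #.#.#|.  b21=0 t=1,i=1
  #.#..|#  b20=1 t=0,i=10
  #..##|#  b19=1 t=1,i=8
  #..#.|.  b18=0 t=0,i=7
  #...#|#  b17=1 t=0,i=12
  #....|#  b16=1 t=0,i=19
  .####|.  b15=0 t=1,i=10
  .###.|#  b14=1 t=0,i=1
  .##.#|.  b13=0 t=0,i=15
  .##..|#  b12=1 t=0,i=5
  .#.##|#  b11=1 t=0,i=23
  .#.#.|#  b10=1 t=0,i=9
  .#..#|#  b9=1 t=1,i=15
  .#...|#  b8=1 t=0,i=11
  ..###|#  b7=1 t=1,i=9
  ..##.|#  b6=1 t=0,i=14
  ..#.#|.  b5=0 t=0,i=8
  ..#..|.  b4=0 t=5,i=6
  ...##|.  b3=0 t=0,i=13
  ...#.|#  b2=1 t=0,i=21
  ....#|#  b1=1 t=0,i=20
  .....|.  b0=0 t=5,i=17
  bits 10011010000110110101111111000110 = 2585485254

2585485254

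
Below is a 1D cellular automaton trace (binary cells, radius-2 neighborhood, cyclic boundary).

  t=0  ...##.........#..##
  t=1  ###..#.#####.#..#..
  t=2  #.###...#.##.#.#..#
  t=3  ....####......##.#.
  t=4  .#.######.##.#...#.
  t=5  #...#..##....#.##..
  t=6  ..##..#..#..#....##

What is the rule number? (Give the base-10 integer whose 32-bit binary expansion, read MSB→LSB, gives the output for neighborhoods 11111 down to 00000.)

1931379853

  [31] ##### => .  t=1,i=9
  [30] ####. => #  t=1,i=10
  [29] ###.# => #  t=1,i=11
  [28] ###.. => #  t=1,i=2
  [27] ##.## => .  t=2,i=1
  [26] ##.#. => .  t=1,i=12
  [25] ##..# => #  t=1,i=3
  [24] ##... => #  t=0,i=0
  [23] #.### => .  t=1,i=7
  [22] #.##. => .  t=2,i=10
  [21] #.#.# => .  t=2,i=13
  [20] #.#.. => #  t=1,i=13
  [19] #..## => #  t=0,i=16
  [18] #..#. => #  t=1,i=4
  [17] #...# => #  t=0,i=1
  [16] #.... => .  t=0,i=6
  [15] .#### => #  t=1,i=8
  [14] .###. => .  t=1,i=1
  [13] .##.# => .  t=2,i=0
  [12] .##.. => .  t=0,i=4
  [11] .#.## => .  t=1,i=6
  [10] .#.#. => #  t=2,i=14
  [9] .#..# => .  t=0,i=15
  [8] .#... => .  t=3,i=18
  [7] ..### => #  t=1,i=0
  [6] ..##. => .  t=0,i=3
  [5] ..#.# => .  t=1,i=5
  [4] ..#.. => .  t=0,i=14
  [3] ...## => #  t=0,i=2
  [2] ...#. => #  t=0,i=13
  [1] ....# => .  t=0,i=12
  [0] ..... => #  t=0,i=7
  bits 01110011000111101000010010001101 = 1931379853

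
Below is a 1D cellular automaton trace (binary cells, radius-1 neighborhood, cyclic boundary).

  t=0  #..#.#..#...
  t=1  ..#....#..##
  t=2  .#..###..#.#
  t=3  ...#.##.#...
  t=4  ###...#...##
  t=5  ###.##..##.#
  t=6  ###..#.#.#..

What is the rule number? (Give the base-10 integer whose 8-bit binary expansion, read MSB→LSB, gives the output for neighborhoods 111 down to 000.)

195

  nb ###: next=#  (t=2,i=5, bit7=1)
  nb ##.: next=#  (t=1,i=11, bit6=1)
  nb #.#: next=.  (t=0,i=4, bit5=0)
  nb #..: next=.  (t=0,i=1, bit4=0)
  nb .##: next=.  (t=1,i=10, bit3=0)
  nb .#.: next=.  (t=0,i=0, bit2=0)
  nb ..#: next=#  (t=0,i=2, bit1=1)
  nb ...: next=#  (t=0,i=10, bit0=1)
  bits 11000011 = 195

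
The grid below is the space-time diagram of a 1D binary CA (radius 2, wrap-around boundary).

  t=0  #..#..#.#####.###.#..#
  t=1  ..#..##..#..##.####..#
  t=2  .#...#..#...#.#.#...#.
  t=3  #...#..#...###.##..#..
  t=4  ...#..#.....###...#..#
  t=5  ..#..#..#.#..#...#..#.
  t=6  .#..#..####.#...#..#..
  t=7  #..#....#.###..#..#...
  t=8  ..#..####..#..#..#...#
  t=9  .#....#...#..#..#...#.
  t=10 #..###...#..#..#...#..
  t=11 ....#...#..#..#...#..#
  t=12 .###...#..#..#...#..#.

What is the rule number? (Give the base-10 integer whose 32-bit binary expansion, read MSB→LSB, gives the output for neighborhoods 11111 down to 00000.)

739624038

  nb #####: next=.  (t=0,i=10, bit31=0)
  nb ####.: next=.  (t=0,i=11, bit30=0)
  nb ###.#: next=#  (t=0,i=12, bit29=1)
  nb ###..: next=.  (t=1,i=18, bit28=0)
  nb ##.##: next=#  (t=0,i=13, bit27=1)
  nb ##.#.: next=#  (t=0,i=17, bit26=1)
  nb ##..#: next=.  (t=0,i=1, bit25=0)
  nb ##...: next=.  (t=4,i=15, bit24=0)
  nb #.###: next=.  (t=0,i=8, bit23=0)
  nb #.##.: next=.  (t=3,i=15, bit22=0)
  nb #.#.#: next=.  (t=2,i=14, bit21=0)
  nb #.#..: next=#  (t=0,i=18, bit20=1)
  nb #..##: next=.  (t=0,i=20, bit19=0)
  nb #..#.: next=#  (t=0,i=2, bit18=1)
  nb #...#: next=.  (t=2,i=3, bit17=0)
  nb #....: next=#  (t=4,i=8, bit16=1)
  nb .####: next=#  (t=0,i=9, bit15=1)
  nb .###.: next=#  (t=0,i=15, bit14=1)
  nb .##.#: next=.  (t=1,i=13, bit13=0)
  nb .##..: next=.  (t=0,i=0, bit12=0)
  nb .#.##: next=.  (t=0,i=7, bit11=0)
  nb .#.#.: next=#  (t=2,i=13, bit10=1)
  nb .#..#: next=.  (t=0,i=4, bit9=0)
  nb .#...: next=.  (t=2,i=2, bit8=0)
  nb ..###: next=.  (t=3,i=11, bit7=0)
  nb ..##.: next=#  (t=0,i=21, bit6=1)
  nb ..#.#: next=#  (t=0,i=6, bit5=1)
  nb ..#..: next=.  (t=0,i=3, bit4=0)
  nb ...##: next=.  (t=3,i=10, bit3=0)
  nb ...#.: next=#  (t=2,i=4, bit2=1)
  nb ....#: next=#  (t=4,i=10, bit1=1)
  nb .....: next=.  (t=4,i=9, bit0=0)
  bits 00101100000101011100010001100110 = 739624038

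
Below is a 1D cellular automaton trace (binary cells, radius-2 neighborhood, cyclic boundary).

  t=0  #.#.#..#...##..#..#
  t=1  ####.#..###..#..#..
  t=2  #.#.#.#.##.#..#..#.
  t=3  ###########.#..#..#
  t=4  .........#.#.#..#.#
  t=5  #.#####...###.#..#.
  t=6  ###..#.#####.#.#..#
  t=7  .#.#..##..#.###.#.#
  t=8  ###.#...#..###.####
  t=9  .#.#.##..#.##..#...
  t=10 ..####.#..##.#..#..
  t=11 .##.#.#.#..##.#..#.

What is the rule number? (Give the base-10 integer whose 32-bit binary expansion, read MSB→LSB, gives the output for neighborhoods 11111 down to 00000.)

  ##### -> .   bit 31 = 0  t=3,i=1
  ####. -> #   bit 30 = 1  t=1,i=2
  ###.# -> .   bit 29 = 0  t=1,i=3
  ###.. -> .   bit 28 = 0  t=1,i=10
  ##.## -> .   bit 27 = 0  t=8,i=14
  ##.#. -> #   bit 26 = 1  t=0,i=1
  ##..# -> #   bit 25 = 1  t=0,i=13
  ##... -> #   bit 24 = 1  t=5,i=7
  #.### -> #   bit 23 = 1  t=5,i=2
  #.##. -> #   bit 22 = 1  t=2,i=8
  #.#.# -> #   bit 21 = 1  t=0,i=2
  #.#.. -> .   bit 20 = 0  t=0,i=4
  #..## -> .   bit 19 = 0  t=0,i=17
  #..#. -> .   bit 18 = 0  t=0,i=6
  #...# -> #   bit 17 = 1  t=0,i=9
  #.... -> .   bit 16 = 0  t=4,i=1
  .#### -> .   bit 15 = 0  t=1,i=1
  .###. -> #   bit 14 = 1  t=1,i=9
  .##.# -> #   bit 13 = 1  t=0,i=0
  .##.. -> .   bit 12 = 0  t=0,i=12
  .#.## -> #   bit 11 = 1  t=2,i=7
  .#.#. -> #   bit 10 = 1  t=0,i=3
  .#..# -> #   bit 9 = 1  t=0,i=5
  .#... -> #   bit 8 = 1  t=0,i=8
  ..### -> #   bit 7 = 1  t=1,i=0
  ..##. -> .   bit 6 = 0  t=0,i=11
  ..#.# -> .   bit 5 = 0  t=2,i=17
  ..#.. -> .   bit 4 = 0  t=0,i=7
  ...## -> #   bit 3 = 1  t=0,i=10
  ...#. -> .   bit 2 = 0  t=4,i=8
  ....# -> .   bit 1 = 0  t=4,i=7
  ..... -> #   bit 0 = 1  t=4,i=2
  bits 01000111111000100110111110001001 = 1206022025

1206022025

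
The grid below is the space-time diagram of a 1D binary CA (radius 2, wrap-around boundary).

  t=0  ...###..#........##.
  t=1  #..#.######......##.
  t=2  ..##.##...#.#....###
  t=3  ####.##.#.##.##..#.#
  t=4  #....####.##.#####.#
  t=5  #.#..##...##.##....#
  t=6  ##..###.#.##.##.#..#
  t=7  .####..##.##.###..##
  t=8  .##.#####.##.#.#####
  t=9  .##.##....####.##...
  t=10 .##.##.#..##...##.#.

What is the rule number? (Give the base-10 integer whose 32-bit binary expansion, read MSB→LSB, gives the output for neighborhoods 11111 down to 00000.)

  #####|.  b31=0 t=1,i=7
  ####.|.  b30=0 t=1,i=9
  ###.#|.  b29=0 t=3,i=3
  ###..|#  b28=1 t=0,i=5
  ##.##|.  b27=0 t=2,i=4
  ##.#.|#  b26=1 t=1,i=19
  ##..#|#  b25=1 t=0,i=6
  ##...|.  b24=0 t=0,i=19
  #.###|#  b23=1 t=1,i=5
  #.##.|#  b22=1 t=2,i=5
  #.#.#|#  b21=1 t=3,i=8
  #.#..|.  b20=0 t=1,i=0
  #..##|#  b19=1 t=2,i=1
  #..#.|#  b18=1 t=0,i=7
  #...#|#  b17=1 t=2,i=8
  #....|#  b16=1 t=0,i=0
  .####|#  b15=1 t=1,i=6
  .###.|.  b14=0 t=0,i=4
  .##.#|#  b13=1 t=1,i=18
  .##..|#  b12=1 t=0,i=18
  .#.##|.  b11=0 t=1,i=4
  .#.#.|#  b10=1 t=2,i=11
  .#..#|.  b9=0 t=1,i=1
  .#...|#  b8=1 t=0,i=9
  ..###|#  b7=1 t=0,i=3
  ..##.|#  b6=1 t=0,i=17
  ..#.#|#  b5=1 t=1,i=3
  ..#..|#  b4=1 t=0,i=8
  ...##|.  b3=0 t=0,i=2
  ...#.|.  b2=0 t=2,i=9
  ....#|.  b1=0 t=0,i=1
  .....|.  b0=0 t=0,i=11
  bits 00010110111011111011010111110000 = 384808432

384808432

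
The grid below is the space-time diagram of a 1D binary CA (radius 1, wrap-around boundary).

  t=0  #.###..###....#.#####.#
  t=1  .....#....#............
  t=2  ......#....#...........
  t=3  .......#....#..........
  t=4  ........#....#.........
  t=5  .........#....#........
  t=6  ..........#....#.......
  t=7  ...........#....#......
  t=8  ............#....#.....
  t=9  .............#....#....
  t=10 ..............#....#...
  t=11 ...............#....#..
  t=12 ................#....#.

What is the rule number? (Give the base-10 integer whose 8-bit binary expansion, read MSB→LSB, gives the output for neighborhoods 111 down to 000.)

  ### -> .   bit 7 = 0  t=0,i=3
  ##. -> .   bit 6 = 0  t=0,i=0
  #.# -> .   bit 5 = 0  t=0,i=1
  #.. -> #   bit 4 = 1  t=0,i=5
  .## -> .   bit 3 = 0  t=0,i=2
  .#. -> .   bit 2 = 0  t=0,i=14
  ..# -> .   bit 1 = 0  t=0,i=6
  ... -> .   bit 0 = 0  t=0,i=11
  bits 00010000 = 16

16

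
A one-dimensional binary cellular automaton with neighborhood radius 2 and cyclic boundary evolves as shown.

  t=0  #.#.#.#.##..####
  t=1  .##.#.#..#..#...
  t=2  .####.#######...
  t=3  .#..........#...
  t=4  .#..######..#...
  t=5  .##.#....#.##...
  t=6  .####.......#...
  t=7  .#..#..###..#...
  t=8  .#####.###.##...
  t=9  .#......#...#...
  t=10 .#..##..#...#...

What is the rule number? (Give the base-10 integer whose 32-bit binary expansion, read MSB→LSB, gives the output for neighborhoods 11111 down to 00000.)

338981585

  [31] ##### => .  t=0,i=14
  [30] ####. => .  t=0,i=15
  [29] ###.# => .  t=0,i=0
  [28] ###.. => #  t=2,i=12
  [27] ##.## => .  t=2,i=5
  [26] ##.#. => #  t=0,i=1
  [25] ##..# => .  t=0,i=10
  [24] ##... => .  t=2,i=13
  [23] #.### => .  t=2,i=6
  [22] #.##. => .  t=0,i=8
  [21] #.#.# => #  t=0,i=2
  [20] #.#.. => #  t=1,i=6
  [19] #..## => .  t=0,i=11
  [18] #..#. => #  t=1,i=8
  [17] #...# => .  t=9,i=10
  [16] #.... => .  t=1,i=14
  [15] .#### => .  t=0,i=13
  [14] .###. => #  t=7,i=8
  [13] .##.# => #  t=1,i=2
  [12] .##.. => #  t=0,i=9
  [11] .#.## => .  t=0,i=7
  [10] .#.#. => .  t=0,i=3
  [9] .#..# => #  t=1,i=7
  [8] .#... => .  t=1,i=13
  [7] ..### => #  t=0,i=12
  [6] ..##. => #  t=1,i=1
  [5] ..#.# => .  t=5,i=9
  [4] ..#.. => #  t=1,i=9
  [3] ...## => .  t=1,i=0
  [2] ...#. => .  t=3,i=0
  [1] ....# => .  t=1,i=15
  [0] ..... => #  t=3,i=4
  bits 00010100001101000111001011010001 = 338981585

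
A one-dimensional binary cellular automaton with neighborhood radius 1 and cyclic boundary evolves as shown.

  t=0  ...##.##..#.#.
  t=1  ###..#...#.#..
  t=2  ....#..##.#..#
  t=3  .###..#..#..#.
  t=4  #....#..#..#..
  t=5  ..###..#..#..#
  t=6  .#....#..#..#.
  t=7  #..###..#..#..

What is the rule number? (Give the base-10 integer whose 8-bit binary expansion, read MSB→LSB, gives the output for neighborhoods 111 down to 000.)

35

  ###|.  b7=0 t=1,i=1
  ##.|.  b6=0 t=0,i=4
  #.#|#  b5=1 t=0,i=5
  #..|.  b4=0 t=0,i=8
  .##|.  b3=0 t=0,i=3
  .#.|.  b2=0 t=0,i=10
  ..#|#  b1=1 t=0,i=2
  ...|#  b0=1 t=0,i=0
  bits 00100011 = 35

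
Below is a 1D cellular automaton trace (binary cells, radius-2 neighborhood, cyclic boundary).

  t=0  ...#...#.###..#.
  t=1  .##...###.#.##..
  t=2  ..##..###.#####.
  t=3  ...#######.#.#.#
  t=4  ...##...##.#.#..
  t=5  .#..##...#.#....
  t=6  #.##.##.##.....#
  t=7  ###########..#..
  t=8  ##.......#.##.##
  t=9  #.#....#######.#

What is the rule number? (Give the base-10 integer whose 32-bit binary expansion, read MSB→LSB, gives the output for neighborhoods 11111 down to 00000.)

  [31] ##### => .  t=2,i=12
  [30] ####. => #  t=2,i=13
  [29] ###.# => #  t=1,i=8
  [28] ###.. => .  t=0,i=11
  [27] ##.## => #  t=2,i=9
  [26] ##.#. => .  t=1,i=9
  [25] ##..# => #  t=0,i=12
  [24] ##... => #  t=1,i=3
  [23] #.### => .  t=0,i=9
  [22] #.##. => #  t=1,i=12
  [21] #.#.# => #  t=1,i=10
  [20] #.#.. => .  t=3,i=15
  [19] #..## => #  t=2,i=5
  [18] #..#. => #  t=0,i=13
  [17] #...# => .  t=0,i=5
  [16] #.... => .  t=0,i=0
  [15] .#### => #  t=2,i=11
  [14] .###. => #  t=0,i=10
  [13] .##.# => #  t=4,i=9
  [12] .##.. => #  t=1,i=2
  [11] .#.## => #  t=0,i=8
  [10] .#.#. => .  t=3,i=12
  [9] .#..# => #  t=5,i=2
  [8] .#... => .  t=0,i=4
  [7] ..### => #  t=1,i=6
  [6] ..##. => .  t=1,i=1
  [5] ..#.# => #  t=0,i=7
  [4] ..#.. => .  t=0,i=3
  [3] ...## => .  t=1,i=0
  [2] ...#. => #  t=0,i=2
  [1] ....# => #  t=0,i=1
  [0] ..... => .  t=4,i=0
  bits 01101011011011001111101010100110 = 1802304166

1802304166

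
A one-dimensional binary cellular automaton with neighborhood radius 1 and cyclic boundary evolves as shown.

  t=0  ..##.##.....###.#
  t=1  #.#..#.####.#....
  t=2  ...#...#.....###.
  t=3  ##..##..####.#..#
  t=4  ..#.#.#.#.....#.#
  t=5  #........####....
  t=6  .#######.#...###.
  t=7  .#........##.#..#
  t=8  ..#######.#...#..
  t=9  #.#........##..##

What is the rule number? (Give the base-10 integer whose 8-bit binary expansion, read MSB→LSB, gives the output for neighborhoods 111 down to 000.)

  nb ###: next=.  (t=0,i=13, bit7=0)
  nb ##.: next=.  (t=0,i=3, bit6=0)
  nb #.#: next=.  (t=0,i=4, bit5=0)
  nb #..: next=#  (t=0,i=0, bit4=1)
  nb .##: next=#  (t=0,i=2, bit3=1)
  nb .#.: next=.  (t=0,i=16, bit2=0)
  nb ..#: next=.  (t=0,i=1, bit1=0)
  nb ...: next=#  (t=0,i=8, bit0=1)
  bits 00011001 = 25

25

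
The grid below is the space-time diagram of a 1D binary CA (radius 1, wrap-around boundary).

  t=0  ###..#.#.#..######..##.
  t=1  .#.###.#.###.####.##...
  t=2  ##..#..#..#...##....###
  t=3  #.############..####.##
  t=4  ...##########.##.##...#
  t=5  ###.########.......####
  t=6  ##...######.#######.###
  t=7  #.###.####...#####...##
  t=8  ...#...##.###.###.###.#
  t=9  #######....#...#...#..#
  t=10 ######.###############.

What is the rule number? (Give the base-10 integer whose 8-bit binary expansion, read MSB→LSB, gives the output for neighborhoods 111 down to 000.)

151

  ###|#  b7=1 t=0,i=1
  ##.|.  b6=0 t=0,i=2
  #.#|.  b5=0 t=0,i=6
  #..|#  b4=1 t=0,i=3
  .##|.  b3=0 t=0,i=0
  .#.|#  b2=1 t=0,i=5
  ..#|#  b1=1 t=0,i=4
  ...|#  b0=1 t=1,i=21
  bits 10010111 = 151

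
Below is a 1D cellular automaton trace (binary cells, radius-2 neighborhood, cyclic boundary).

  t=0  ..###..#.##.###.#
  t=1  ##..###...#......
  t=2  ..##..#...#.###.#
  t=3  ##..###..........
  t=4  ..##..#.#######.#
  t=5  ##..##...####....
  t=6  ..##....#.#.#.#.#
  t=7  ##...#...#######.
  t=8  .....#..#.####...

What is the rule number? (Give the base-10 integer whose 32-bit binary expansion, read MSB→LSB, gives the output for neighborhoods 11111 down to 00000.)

  [31] ##### => #  t=4,i=10
  [30] ####. => .  t=4,i=13
  [29] ###.# => .  t=0,i=14
  [28] ###.. => #  t=0,i=4
  [27] ##.## => .  t=0,i=11
  [26] ##.#. => .  t=0,i=15
  [25] ##..# => #  t=0,i=5
  [24] ##... => .  t=1,i=7
  [23] #.### => .  t=0,i=12
  [22] #.##. => .  t=0,i=9
  [21] #.#.# => #  t=6,i=10
  [20] #.#.. => .  t=0,i=16
  [19] #..## => #  t=0,i=1
  [18] #..#. => #  t=0,i=6
  [17] #...# => .  t=1,i=8
  [16] #.... => #  t=1,i=12
  [15] .#### => #  t=4,i=9
  [14] .###. => .  t=0,i=3
  [13] .##.# => #  t=0,i=10
  [12] .##.. => .  t=1,i=1
  [11] .#.## => .  t=0,i=8
  [10] .#.#. => #  t=6,i=9
  [9] .#..# => #  t=0,i=0
  [8] .#... => .  t=1,i=11
  [7] ..### => .  t=0,i=2
  [6] ..##. => .  t=1,i=0
  [5] ..#.# => .  t=0,i=7
  [4] ..#.. => #  t=1,i=10
  [3] ...## => #  t=1,i=16
  [2] ...#. => .  t=1,i=9
  [1] ....# => .  t=1,i=15
  [0] ..... => #  t=1,i=13
  bits 10010010001011011010011000011001 = 2452465177

2452465177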